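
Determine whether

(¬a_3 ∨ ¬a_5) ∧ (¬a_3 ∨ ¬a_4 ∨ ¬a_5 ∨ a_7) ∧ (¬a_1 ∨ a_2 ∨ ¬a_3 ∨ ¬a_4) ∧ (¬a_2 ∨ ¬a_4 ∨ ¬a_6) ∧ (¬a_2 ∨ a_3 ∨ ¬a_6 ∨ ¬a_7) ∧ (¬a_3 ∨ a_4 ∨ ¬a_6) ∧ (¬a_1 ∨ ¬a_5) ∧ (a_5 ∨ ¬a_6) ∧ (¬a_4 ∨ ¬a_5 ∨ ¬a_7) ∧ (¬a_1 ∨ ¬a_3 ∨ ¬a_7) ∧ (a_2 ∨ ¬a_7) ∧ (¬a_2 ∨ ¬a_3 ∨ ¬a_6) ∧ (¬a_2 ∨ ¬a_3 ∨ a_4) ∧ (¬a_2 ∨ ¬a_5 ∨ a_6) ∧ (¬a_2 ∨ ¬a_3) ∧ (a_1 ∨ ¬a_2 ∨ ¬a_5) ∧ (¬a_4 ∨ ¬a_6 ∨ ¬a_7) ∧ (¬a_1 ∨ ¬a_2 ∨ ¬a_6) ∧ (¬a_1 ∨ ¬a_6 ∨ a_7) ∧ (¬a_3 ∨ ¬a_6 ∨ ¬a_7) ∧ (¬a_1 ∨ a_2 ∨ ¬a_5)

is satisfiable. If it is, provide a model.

Set a_1 = False.
Set a_2 = True.
  then (¬a_2 ∨ ¬a_3) forces a_3 = False.
  then (a_1 ∨ ¬a_2 ∨ ¬a_5) forces a_5 = False.
  then (a_5 ∨ ¬a_6) forces a_6 = False.
Set a_4 = True.
Set a_7 = False.
All clauses satisfied.

a_1 = False, a_2 = True, a_3 = False, a_4 = True, a_5 = False, a_6 = False, a_7 = False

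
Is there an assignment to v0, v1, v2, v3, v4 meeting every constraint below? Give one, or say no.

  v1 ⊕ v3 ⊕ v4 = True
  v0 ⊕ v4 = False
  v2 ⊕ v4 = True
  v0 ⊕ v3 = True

v0 = False, v1 = False, v2 = True, v3 = True, v4 = False

v1 ⊕ v3 ⊕ v4 = F ⊕ T ⊕ F = True ✓
v0 ⊕ v4 = F ⊕ F = False ✓
v2 ⊕ v4 = T ⊕ F = True ✓
v0 ⊕ v3 = F ⊕ T = True ✓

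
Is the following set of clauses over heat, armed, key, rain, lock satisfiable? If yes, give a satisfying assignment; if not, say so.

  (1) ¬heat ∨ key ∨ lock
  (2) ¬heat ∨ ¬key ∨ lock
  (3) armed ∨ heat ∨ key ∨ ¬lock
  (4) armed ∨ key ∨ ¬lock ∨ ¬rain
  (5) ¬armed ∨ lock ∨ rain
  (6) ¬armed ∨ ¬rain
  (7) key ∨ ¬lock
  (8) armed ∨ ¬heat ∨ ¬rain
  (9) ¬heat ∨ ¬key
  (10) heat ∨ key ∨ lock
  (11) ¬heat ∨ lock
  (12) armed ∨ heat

Set heat = False.
  then (armed ∨ heat) forces armed = True.
  then (¬armed ∨ ¬rain) forces rain = False.
  then (¬armed ∨ lock ∨ rain) forces lock = True.
  then (key ∨ ¬lock) forces key = True.
All clauses satisfied.

heat: False; armed: True; key: True; rain: False; lock: True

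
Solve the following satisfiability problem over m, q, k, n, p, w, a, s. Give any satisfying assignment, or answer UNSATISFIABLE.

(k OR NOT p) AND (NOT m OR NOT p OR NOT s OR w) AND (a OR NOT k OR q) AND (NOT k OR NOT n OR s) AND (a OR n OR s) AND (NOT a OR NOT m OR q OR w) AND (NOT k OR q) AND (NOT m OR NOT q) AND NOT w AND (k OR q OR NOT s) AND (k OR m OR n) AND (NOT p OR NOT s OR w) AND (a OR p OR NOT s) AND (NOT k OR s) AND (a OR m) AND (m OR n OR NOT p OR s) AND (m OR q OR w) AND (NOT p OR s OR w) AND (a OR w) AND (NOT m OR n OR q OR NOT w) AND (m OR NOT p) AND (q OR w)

Unit clause (NOT w) forces w = False.
In (a OR w) only a is left, so a = True.
In (q OR w) only q is left, so q = True.
In (NOT m OR NOT q) only NOT m is left, so m = False.
In (m OR NOT p) only NOT p is left, so p = False.
Set k = False.
  then (k OR m OR n) forces n = True.
Set s = True.
All clauses satisfied.

m=F; q=T; k=F; n=T; p=F; w=F; a=T; s=T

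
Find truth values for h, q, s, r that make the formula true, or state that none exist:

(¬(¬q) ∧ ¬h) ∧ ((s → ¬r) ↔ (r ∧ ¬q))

h = False, q = True, s = True, r = True

  ¬(¬q) ∧ ¬h = True
    ¬(¬q) = True
      ¬q = False
    ¬h = True
  (s → ¬r) ↔ (r ∧ ¬q) = True
    s → ¬r = False
      ¬r = False
    r ∧ ¬q = False
      ¬q = False
Both conjuncts True, so the formula holds.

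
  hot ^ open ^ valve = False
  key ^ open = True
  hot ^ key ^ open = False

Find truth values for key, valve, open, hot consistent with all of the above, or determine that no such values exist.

key = True, valve = True, open = False, hot = True

hot ^ open ^ valve = T ^ F ^ T = False ✓
key ^ open = T ^ F = True ✓
hot ^ key ^ open = T ^ T ^ F = False ✓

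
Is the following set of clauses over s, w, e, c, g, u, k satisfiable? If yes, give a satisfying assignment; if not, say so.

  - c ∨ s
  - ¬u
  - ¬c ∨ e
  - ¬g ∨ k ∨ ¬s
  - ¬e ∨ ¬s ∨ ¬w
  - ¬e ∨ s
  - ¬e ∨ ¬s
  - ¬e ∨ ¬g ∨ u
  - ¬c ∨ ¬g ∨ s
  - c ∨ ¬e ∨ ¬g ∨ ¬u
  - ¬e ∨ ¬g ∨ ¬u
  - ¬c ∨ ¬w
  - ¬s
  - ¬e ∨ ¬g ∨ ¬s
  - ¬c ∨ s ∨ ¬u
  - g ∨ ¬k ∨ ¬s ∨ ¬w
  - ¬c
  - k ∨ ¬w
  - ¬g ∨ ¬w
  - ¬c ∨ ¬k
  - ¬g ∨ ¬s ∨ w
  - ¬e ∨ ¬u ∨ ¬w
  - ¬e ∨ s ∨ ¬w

UNSATISFIABLE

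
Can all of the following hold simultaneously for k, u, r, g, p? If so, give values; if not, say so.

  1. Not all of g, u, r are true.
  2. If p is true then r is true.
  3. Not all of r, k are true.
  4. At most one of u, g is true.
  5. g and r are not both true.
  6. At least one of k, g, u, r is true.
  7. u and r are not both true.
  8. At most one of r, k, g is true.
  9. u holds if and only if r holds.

k = True, u = False, r = False, g = False, p = False

  (1) {g, u, r}: 0/3 true — not all ✓
  (2) p=F ⇒ r: vacuous ✓
  (3) {r, k}: 1/2 true — not all ✓
  (4) {u, g}: 0 true — at most one ✓
  (5) g=F, r=F — not both ✓
  (6) {k, g, u, r}: 1 true — at least one ✓
  (7) u=F, r=F — not both ✓
  (8) {r, k, g}: 1 true — at most one ✓
  (9) u=F, r=F — same ✓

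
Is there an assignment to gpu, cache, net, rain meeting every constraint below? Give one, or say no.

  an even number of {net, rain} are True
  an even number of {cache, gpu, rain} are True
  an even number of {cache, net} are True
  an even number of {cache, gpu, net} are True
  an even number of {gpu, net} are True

gpu: False, cache: False, net: False, rain: False

{net, rain}: 0 true → even ✓
{cache, gpu, rain}: 0 true → even ✓
{cache, net}: 0 true → even ✓
{cache, gpu, net}: 0 true → even ✓
{gpu, net}: 0 true → even ✓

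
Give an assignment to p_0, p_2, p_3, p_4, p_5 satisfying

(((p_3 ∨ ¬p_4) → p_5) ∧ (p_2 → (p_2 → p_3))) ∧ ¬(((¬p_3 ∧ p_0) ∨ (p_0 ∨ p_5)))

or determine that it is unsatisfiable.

p_0: False; p_2: False; p_3: False; p_4: True; p_5: False

  ((p_3 ∨ ¬p_4) → p_5) ∧ (p_2 → (p_2 → p_3)) = True
    (p_3 ∨ ¬p_4) → p_5 = True
      p_3 ∨ ¬p_4 = False
        ¬p_4 = False
    p_2 → (p_2 → p_3) = True
      p_2 → p_3 = True
  ¬(((¬p_3 ∧ p_0) ∨ (p_0 ∨ p_5))) = True
    (¬p_3 ∧ p_0) ∨ (p_0 ∨ p_5) = False
      ¬p_3 ∧ p_0 = False
        ¬p_3 = True
      p_0 ∨ p_5 = False
Both conjuncts True, so the formula holds.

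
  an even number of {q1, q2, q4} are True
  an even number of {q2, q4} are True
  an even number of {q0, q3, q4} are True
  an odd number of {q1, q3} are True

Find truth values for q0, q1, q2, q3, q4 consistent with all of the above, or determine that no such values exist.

q0 = False, q1 = False, q2 = True, q3 = True, q4 = True

{q1, q2, q4}: 2 true → even ✓
{q2, q4}: 2 true → even ✓
{q0, q3, q4}: 2 true → even ✓
{q1, q3}: 1 true → odd ✓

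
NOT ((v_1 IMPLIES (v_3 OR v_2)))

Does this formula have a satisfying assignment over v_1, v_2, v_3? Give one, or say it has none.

v_1 = True, v_2 = False, v_3 = False

  NOT ((v_1 IMPLIES (v_3 OR v_2))) = True
    v_1 IMPLIES (v_3 OR v_2) = False
      v_3 OR v_2 = False
The formula evaluates to True.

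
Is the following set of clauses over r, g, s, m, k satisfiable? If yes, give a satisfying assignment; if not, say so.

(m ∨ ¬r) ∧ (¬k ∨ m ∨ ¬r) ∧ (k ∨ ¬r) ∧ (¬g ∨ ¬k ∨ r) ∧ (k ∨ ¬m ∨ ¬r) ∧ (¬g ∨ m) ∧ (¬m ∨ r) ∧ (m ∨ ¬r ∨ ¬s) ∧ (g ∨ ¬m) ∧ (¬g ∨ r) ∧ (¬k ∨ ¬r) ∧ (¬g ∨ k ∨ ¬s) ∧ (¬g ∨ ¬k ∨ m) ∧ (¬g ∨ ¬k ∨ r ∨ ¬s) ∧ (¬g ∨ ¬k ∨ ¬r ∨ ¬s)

Set r = False.
  then (¬m ∨ r) forces m = False.
  then (¬g ∨ r) forces g = False.
Set s = False.
Set k = False.
All clauses satisfied.

r: False, g: False, s: False, m: False, k: False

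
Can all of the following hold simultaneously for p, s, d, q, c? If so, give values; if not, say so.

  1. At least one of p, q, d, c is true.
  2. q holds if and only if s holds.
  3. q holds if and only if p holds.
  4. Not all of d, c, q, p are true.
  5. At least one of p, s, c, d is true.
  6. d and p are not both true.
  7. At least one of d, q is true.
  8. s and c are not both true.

p: False, s: False, d: True, q: False, c: False

  (1) {p, q, d, c}: 1 true — at least one ✓
  (2) q=F, s=F — same ✓
  (3) q=F, p=F — same ✓
  (4) {d, c, q, p}: 1/4 true — not all ✓
  (5) {p, s, c, d}: 1 true — at least one ✓
  (6) d=T, p=F — not both ✓
  (7) {d, q}: 1 true — at least one ✓
  (8) s=F, c=F — not both ✓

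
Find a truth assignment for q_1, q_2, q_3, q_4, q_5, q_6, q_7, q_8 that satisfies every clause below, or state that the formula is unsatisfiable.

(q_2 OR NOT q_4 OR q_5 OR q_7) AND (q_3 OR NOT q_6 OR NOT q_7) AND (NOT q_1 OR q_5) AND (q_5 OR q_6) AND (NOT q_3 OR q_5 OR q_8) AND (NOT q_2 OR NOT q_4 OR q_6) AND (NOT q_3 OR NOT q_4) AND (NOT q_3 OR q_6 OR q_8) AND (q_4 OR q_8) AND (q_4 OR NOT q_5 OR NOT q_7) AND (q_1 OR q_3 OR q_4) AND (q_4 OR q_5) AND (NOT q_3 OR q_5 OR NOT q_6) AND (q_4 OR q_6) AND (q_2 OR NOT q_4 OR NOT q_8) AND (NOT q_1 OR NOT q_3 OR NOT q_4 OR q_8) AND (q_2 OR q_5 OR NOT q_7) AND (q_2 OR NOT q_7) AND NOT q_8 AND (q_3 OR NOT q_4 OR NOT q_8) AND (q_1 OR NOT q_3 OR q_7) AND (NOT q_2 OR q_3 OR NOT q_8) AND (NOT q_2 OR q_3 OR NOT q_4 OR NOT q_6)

q_1 = True, q_2 = False, q_3 = False, q_4 = True, q_5 = True, q_6 = True, q_7 = False, q_8 = False

Unit clause (NOT q_8) forces q_8 = False.
In (q_4 OR q_8) only q_4 is left, so q_4 = True.
In (NOT q_3 OR NOT q_4) only NOT q_3 is left, so q_3 = False.
Set q_1 = True.
  then (NOT q_1 OR q_5) forces q_5 = True.
Set q_2 = False.
  then (q_2 OR NOT q_7) forces q_7 = False.
Set q_6 = True.
All clauses satisfied.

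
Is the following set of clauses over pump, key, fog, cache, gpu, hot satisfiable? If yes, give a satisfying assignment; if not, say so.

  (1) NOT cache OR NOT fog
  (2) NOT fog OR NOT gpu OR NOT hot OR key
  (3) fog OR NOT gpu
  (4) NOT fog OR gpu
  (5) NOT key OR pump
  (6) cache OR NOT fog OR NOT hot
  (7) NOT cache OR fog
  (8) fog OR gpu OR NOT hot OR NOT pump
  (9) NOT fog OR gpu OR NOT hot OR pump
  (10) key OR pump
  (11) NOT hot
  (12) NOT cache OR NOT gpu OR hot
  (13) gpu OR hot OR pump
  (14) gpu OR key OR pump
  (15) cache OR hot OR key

pump=T, key=T, fog=T, cache=F, gpu=T, hot=F

Unit clause (NOT hot) forces hot = False.
Set pump = True.
Try key = False:
  (cache OR hot OR key) forces cache = True.
  (NOT cache OR NOT fog) forces fog = False.
  clause (NOT cache OR fog) is falsified — backtrack.
So key = True.
Set fog = True.
  then (NOT cache OR NOT fog) forces cache = False.
  then (NOT fog OR gpu) forces gpu = True.
All clauses satisfied.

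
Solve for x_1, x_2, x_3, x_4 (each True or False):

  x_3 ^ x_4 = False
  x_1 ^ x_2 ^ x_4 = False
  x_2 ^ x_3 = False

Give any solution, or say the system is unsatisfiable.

x_1: False, x_2: True, x_3: True, x_4: True

x_3 ^ x_4 = T ^ T = False ✓
x_1 ^ x_2 ^ x_4 = F ^ T ^ T = False ✓
x_2 ^ x_3 = T ^ T = False ✓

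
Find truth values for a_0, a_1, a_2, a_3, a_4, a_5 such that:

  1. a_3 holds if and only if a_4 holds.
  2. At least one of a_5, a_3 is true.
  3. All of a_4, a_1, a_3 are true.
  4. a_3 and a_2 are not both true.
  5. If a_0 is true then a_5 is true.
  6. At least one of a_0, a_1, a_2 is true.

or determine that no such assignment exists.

a_0: False, a_1: True, a_2: False, a_3: True, a_4: True, a_5: False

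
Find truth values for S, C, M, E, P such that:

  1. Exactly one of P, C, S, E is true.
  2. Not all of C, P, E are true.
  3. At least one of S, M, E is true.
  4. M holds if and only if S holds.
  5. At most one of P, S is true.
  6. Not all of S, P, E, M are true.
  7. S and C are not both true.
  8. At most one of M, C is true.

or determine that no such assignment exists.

S=F; C=F; M=F; E=T; P=F

  (1) {P, C, S, E}: 1 true — exactly one ✓
  (2) {C, P, E}: 1/3 true — not all ✓
  (3) {S, M, E}: 1 true — at least one ✓
  (4) M=F, S=F — same ✓
  (5) {P, S}: 0 true — at most one ✓
  (6) {S, P, E, M}: 1/4 true — not all ✓
  (7) S=F, C=F — not both ✓
  (8) {M, C}: 0 true — at most one ✓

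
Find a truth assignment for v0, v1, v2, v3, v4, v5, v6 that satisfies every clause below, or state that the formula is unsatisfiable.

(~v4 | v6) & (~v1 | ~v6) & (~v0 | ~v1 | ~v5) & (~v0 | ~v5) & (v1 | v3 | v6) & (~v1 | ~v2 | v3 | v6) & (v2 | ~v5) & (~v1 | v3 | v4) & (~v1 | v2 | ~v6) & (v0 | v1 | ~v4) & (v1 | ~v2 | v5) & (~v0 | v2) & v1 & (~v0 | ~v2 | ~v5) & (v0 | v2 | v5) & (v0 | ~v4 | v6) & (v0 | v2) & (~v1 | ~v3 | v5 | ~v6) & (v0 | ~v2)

v0 = True; v1 = True; v2 = True; v3 = True; v4 = False; v5 = False; v6 = False

Unit clause (v1) forces v1 = True.
In (~v1 | ~v6) only ~v6 is left, so v6 = False.
In (~v4 | v6) only ~v4 is left, so v4 = False.
In (~v1 | v3 | v4) only v3 is left, so v3 = True.
Set v0 = True.
  then (~v0 | ~v1 | ~v5) forces v5 = False.
  then (~v0 | v2) forces v2 = True.
All clauses satisfied.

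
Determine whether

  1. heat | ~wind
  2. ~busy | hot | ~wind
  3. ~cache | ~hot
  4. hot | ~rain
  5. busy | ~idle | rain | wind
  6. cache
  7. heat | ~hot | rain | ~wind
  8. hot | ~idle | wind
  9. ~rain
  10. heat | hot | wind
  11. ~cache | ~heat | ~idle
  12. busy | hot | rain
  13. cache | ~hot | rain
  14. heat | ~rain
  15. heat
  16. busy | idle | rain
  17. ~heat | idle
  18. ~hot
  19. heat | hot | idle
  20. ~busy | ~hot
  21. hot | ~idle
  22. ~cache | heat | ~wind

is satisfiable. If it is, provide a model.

Case heat = True:
  (cache) forces cache = True.
  (~cache | ~hot) forces hot = False.
  (hot | ~rain) forces rain = False.
  (~cache | ~heat | ~idle) forces idle = False.
  Clause (~heat | idle) is falsified — contradiction.
Case heat = False:
  Clause (heat) is falsified — contradiction.
Both cases fail, so the formula is unsatisfiable.

No satisfying assignment exists.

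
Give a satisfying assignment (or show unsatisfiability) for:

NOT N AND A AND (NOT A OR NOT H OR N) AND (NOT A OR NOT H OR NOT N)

Unit clause (NOT N) forces N = False.
Unit clause (A) forces A = True.
In (NOT A OR NOT H OR N) only NOT H is left, so H = False.
Check each clause:
  (NOT N): NOT N holds.
  (A): A holds.
  (NOT A OR NOT H OR N): NOT H holds.
  (NOT A OR NOT H OR NOT N): NOT H holds.
All clauses satisfied.

N = False, A = True, H = False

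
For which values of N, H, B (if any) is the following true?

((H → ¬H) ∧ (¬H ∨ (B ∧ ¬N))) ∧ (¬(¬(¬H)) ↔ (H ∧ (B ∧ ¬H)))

The formula is unsatisfiable.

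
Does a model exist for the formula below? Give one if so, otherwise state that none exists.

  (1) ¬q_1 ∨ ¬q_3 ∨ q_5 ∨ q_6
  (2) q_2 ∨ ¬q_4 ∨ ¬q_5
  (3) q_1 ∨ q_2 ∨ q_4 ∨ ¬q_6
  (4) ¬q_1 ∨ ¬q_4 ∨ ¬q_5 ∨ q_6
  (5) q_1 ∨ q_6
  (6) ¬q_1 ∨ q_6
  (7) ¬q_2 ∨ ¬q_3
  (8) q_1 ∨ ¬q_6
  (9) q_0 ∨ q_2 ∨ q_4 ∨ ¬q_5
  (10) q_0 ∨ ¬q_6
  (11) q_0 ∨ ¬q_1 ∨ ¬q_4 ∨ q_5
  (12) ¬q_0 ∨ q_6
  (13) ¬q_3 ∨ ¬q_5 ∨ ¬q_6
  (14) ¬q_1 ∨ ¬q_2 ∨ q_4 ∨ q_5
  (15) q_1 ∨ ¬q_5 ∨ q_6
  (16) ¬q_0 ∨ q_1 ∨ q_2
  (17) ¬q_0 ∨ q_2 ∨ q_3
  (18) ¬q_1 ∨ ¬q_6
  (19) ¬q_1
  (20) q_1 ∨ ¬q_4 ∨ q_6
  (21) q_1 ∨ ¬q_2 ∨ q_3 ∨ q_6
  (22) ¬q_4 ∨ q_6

UNSATISFIABLE

Case q_1 = True:
  Clause (¬q_1) is falsified — contradiction.
Case q_1 = False:
  (q_1 ∨ q_6) forces q_6 = True.
  Clause (q_1 ∨ ¬q_6) is falsified — contradiction.
Both cases fail, so the formula is unsatisfiable.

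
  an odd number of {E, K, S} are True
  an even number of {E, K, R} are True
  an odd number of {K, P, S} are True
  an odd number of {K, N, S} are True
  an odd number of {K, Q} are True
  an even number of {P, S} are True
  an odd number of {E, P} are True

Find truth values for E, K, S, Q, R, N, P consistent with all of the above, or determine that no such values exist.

The formula is unsatisfiable.

Adding constraints 1, 3, 7 mod 2: every variable appears an even number of times on the left, so the left side is 0.
But the right sides sum to 1 (mod 2). 0 ≠ 1 — the system is inconsistent.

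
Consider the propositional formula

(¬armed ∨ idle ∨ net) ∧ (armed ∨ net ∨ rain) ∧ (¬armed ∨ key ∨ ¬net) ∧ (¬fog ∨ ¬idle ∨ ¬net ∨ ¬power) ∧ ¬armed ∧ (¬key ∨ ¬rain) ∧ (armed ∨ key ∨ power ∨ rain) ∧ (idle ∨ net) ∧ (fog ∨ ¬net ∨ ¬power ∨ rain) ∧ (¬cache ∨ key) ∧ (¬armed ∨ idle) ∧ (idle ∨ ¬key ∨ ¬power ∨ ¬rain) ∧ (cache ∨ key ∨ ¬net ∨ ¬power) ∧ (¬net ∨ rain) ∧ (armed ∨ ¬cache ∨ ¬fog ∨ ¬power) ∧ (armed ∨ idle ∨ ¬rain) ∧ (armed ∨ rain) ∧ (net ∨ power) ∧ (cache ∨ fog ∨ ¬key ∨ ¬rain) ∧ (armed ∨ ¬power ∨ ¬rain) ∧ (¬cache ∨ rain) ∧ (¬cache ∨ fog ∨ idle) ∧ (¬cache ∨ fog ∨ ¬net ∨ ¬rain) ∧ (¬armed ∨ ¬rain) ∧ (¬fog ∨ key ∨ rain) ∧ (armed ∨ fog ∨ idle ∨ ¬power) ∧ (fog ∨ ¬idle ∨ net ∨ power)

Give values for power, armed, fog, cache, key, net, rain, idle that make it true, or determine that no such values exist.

Unit clause (¬armed) forces armed = False.
In (armed ∨ rain) only rain is left, so rain = True.
In (armed ∨ ¬power ∨ ¬rain) only ¬power is left, so power = False.
In (¬key ∨ ¬rain) only ¬key is left, so key = False.
In (¬cache ∨ key) only ¬cache is left, so cache = False.
In (armed ∨ idle ∨ ¬rain) only idle is left, so idle = True.
In (net ∨ power) only net is left, so net = True.
Set fog = False.
All clauses satisfied.

power=F, armed=F, fog=F, cache=F, key=F, net=T, rain=T, idle=T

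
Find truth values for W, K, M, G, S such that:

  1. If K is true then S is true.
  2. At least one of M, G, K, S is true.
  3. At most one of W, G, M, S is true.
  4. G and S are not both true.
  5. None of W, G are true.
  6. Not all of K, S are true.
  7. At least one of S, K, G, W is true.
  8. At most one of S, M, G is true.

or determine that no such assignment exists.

W=F, K=F, M=F, G=F, S=T

  (1) K=F ⇒ S: vacuous ✓
  (2) {M, G, K, S}: 1 true — at least one ✓
  (3) {W, G, M, S}: 1 true — at most one ✓
  (4) G=F, S=T — not both ✓
  (5) {W, G}: 0 true — none ✓
  (6) {K, S}: 1/2 true — not all ✓
  (7) {S, K, G, W}: 1 true — at least one ✓
  (8) {S, M, G}: 1 true — at most one ✓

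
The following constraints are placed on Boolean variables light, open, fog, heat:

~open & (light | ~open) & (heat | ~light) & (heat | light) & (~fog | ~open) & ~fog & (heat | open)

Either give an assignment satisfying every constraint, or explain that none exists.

Unit clause (~open) forces open = False.
Unit clause (~fog) forces fog = False.
In (heat | open) only heat is left, so heat = True.
Set light = True.
Check each clause:
  (~open): ~open holds.
  (light | ~open): light holds.
  (heat | ~light): heat holds.
  (heat | light): heat holds.
  (~fog | ~open): ~fog holds.
  (~fog): ~fog holds.
  (heat | open): heat holds.
All clauses satisfied.

light = True; open = False; fog = False; heat = True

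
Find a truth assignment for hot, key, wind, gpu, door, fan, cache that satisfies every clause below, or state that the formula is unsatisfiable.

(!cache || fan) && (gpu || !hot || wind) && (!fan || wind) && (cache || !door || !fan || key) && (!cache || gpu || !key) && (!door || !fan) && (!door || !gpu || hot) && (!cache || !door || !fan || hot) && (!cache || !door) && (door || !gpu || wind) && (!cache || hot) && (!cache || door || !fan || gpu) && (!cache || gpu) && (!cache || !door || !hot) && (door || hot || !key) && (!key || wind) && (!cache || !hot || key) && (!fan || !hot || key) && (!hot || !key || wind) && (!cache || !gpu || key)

hot = True; key = False; wind = True; gpu = True; door = False; fan = False; cache = False

Set hot = True.
Set key = False.
  then (!cache || !hot || key) forces cache = False.
  then (!fan || !hot || key) forces fan = False.
Set wind = True.
Set gpu = True.
Set door = False.
All clauses satisfied.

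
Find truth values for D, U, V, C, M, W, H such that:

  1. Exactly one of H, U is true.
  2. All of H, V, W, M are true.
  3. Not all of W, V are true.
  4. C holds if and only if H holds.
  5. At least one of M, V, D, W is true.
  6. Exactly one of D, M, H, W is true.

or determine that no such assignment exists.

Case M = True:
  (2) forces H = True.
  Constraint (6) is violated (M=T, H=T) — contradiction.
Case M = False:
  Constraint (2) is violated (M=F) — contradiction.
Both cases fail — unsatisfiable.

Unsatisfiable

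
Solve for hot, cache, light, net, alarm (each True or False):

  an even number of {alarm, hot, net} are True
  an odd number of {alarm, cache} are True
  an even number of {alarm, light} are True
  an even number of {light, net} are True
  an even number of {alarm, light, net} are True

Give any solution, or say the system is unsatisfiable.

hot: False; cache: True; light: False; net: False; alarm: False

{alarm, hot, net}: 0 true → even ✓
{alarm, cache}: 1 true → odd ✓
{alarm, light}: 0 true → even ✓
{light, net}: 0 true → even ✓
{alarm, light, net}: 0 true → even ✓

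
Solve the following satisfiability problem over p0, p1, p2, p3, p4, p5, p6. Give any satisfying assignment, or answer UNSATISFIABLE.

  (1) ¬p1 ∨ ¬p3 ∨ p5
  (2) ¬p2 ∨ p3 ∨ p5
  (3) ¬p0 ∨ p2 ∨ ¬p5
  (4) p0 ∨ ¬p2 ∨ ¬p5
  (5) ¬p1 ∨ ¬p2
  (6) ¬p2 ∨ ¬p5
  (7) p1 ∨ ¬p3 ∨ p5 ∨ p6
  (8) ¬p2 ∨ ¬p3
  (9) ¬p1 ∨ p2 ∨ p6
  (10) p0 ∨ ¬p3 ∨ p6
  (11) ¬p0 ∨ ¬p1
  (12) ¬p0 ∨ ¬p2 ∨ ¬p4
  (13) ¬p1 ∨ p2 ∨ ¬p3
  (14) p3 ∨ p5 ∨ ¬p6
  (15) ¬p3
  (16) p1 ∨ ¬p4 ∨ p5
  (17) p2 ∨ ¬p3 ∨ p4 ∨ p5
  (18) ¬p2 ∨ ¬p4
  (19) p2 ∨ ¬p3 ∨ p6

p0 = False, p1 = False, p2 = False, p3 = False, p4 = False, p5 = False, p6 = False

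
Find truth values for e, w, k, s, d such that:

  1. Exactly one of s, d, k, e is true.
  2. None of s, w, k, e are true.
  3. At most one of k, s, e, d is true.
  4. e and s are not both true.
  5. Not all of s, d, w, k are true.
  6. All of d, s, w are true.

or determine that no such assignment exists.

Unsatisfiable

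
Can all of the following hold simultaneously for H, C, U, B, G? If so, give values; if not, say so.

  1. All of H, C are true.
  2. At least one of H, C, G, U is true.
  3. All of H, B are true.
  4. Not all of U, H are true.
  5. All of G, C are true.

H=T, C=T, U=F, B=T, G=T

  (1) {H, C}: all 2 true ✓
  (2) {H, C, G, U}: 3 true — at least one ✓
  (3) {H, B}: all 2 true ✓
  (4) {U, H}: 1/2 true — not all ✓
  (5) {G, C}: all 2 true ✓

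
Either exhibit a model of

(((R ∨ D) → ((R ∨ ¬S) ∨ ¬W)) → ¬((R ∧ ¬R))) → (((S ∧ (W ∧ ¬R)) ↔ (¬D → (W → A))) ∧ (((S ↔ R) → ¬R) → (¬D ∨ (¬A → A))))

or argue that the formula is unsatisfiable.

S=T; D=F; R=F; W=T; A=T

  (((R ∨ D) → ((R ∨ ¬S) ∨ ¬W)) → ¬((R ∧ ¬R))) → (((S ∧ (W ∧ ¬R)) ↔ (¬D → (W → A))) ∧ (((S ↔ R) → ¬R) → (¬D ∨ (¬A → A)))) = True
    ((R ∨ D) → ((R ∨ ¬S) ∨ ¬W)) → ¬((R ∧ ¬R)) = True
      (R ∨ D) → ((R ∨ ¬S) ∨ ¬W) = True
        R ∨ D = False
        (R ∨ ¬S) ∨ ¬W = False
          R ∨ ¬S = False
            ¬S = False
          ¬W = False
      ¬((R ∧ ¬R)) = True
        R ∧ ¬R = False
          ¬R = True
    ((S ∧ (W ∧ ¬R)) ↔ (¬D → (W → A))) ∧ (((S ↔ R) → ¬R) → (¬D ∨ (¬A → A))) = True
      (S ∧ (W ∧ ¬R)) ↔ (¬D → (W → A)) = True
        S ∧ (W ∧ ¬R) = True
          W ∧ ¬R = True
            ¬R = True
        ¬D → (W → A) = True
          ¬D = True
          W → A = True
      ((S ↔ R) → ¬R) → (¬D ∨ (¬A → A)) = True
        (S ↔ R) → ¬R = True
          S ↔ R = False
          ¬R = True
        ¬D ∨ (¬A → A) = True
          ¬D = True
          ¬A → A = True
            ¬A = False
The formula evaluates to True.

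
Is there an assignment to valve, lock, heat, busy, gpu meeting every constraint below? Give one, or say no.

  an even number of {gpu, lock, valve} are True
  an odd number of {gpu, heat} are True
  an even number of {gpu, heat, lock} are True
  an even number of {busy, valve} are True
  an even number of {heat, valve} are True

valve=F, lock=T, heat=F, busy=F, gpu=T

{gpu, lock, valve}: 2 true → even ✓
{gpu, heat}: 1 true → odd ✓
{gpu, heat, lock}: 2 true → even ✓
{busy, valve}: 0 true → even ✓
{heat, valve}: 0 true → even ✓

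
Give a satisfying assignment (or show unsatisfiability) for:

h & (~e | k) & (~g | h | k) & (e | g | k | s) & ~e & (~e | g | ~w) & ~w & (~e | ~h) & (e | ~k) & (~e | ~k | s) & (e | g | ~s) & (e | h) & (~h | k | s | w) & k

Case k = True:
  (h) forces h = True.
  (~e) forces e = False.
  Clause (e | ~k) is falsified — contradiction.
Case k = False:
  Clause (k) is falsified — contradiction.
Both cases fail, so the formula is unsatisfiable.

No satisfying assignment exists.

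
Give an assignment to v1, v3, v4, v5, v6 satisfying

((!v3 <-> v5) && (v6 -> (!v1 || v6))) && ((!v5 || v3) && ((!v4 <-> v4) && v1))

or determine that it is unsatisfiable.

The conjunct !v4 <-> v4 is unsatisfiable on its own:
  v4=F: evaluates to False.
  v4=T: evaluates to False.
So the whole conjunction is unsatisfiable.

No satisfying assignment exists.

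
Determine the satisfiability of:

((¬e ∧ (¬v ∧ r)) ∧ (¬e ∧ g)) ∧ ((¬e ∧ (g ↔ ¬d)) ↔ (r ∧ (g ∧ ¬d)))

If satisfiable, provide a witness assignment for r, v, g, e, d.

r = True, v = False, g = True, e = False, d = False

  (¬e ∧ (¬v ∧ r)) ∧ (¬e ∧ g) = True
    ¬e ∧ (¬v ∧ r) = True
      ¬e = True
      ¬v ∧ r = True
        ¬v = True
    ¬e ∧ g = True
      ¬e = True
  (¬e ∧ (g ↔ ¬d)) ↔ (r ∧ (g ∧ ¬d)) = True
    ¬e ∧ (g ↔ ¬d) = True
      ¬e = True
      g ↔ ¬d = True
        ¬d = True
    r ∧ (g ∧ ¬d) = True
      g ∧ ¬d = True
        ¬d = True
Both conjuncts True, so the formula holds.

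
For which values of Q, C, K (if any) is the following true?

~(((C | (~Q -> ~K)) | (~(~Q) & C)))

Q = False, C = False, K = True

  ~(((C | (~Q -> ~K)) | (~(~Q) & C))) = True
    (C | (~Q -> ~K)) | (~(~Q) & C) = False
      C | (~Q -> ~K) = False
        ~Q -> ~K = False
          ~Q = True
          ~K = False
      ~(~Q) & C = False
        ~(~Q) = False
          ~Q = True
The formula evaluates to True.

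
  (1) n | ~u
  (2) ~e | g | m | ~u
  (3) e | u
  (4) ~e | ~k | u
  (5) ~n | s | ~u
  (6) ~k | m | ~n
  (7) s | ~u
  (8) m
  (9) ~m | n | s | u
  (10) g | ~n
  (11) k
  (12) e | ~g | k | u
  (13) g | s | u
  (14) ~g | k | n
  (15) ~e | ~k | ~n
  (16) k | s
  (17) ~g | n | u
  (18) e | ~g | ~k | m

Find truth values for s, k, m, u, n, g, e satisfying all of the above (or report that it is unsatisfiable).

s: True, k: True, m: True, u: True, n: True, g: True, e: False

Unit clause (m) forces m = True.
Unit clause (k) forces k = True.
Try s = False:
  (s | ~u) forces u = False.
  (e | u) forces e = True.
  clause (~e | ~k | u) is falsified — backtrack.
So s = True.
Set u = True.
  then (n | ~u) forces n = True.
  then (g | ~n) forces g = True.
  then (~e | ~k | ~n) forces e = False.
All clauses satisfied.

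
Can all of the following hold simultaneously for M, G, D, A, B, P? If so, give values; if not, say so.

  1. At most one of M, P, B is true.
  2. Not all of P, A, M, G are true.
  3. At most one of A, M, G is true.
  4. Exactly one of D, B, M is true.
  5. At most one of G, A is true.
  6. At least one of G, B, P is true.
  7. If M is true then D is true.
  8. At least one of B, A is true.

M = False; G = True; D = False; A = False; B = True; P = False

  (1) {M, P, B}: 1 true — at most one ✓
  (2) {P, A, M, G}: 1/4 true — not all ✓
  (3) {A, M, G}: 1 true — at most one ✓
  (4) {D, B, M}: 1 true — exactly one ✓
  (5) {G, A}: 1 true — at most one ✓
  (6) {G, B, P}: 2 true — at least one ✓
  (7) M=F ⇒ D: vacuous ✓
  (8) {B, A}: 1 true — at least one ✓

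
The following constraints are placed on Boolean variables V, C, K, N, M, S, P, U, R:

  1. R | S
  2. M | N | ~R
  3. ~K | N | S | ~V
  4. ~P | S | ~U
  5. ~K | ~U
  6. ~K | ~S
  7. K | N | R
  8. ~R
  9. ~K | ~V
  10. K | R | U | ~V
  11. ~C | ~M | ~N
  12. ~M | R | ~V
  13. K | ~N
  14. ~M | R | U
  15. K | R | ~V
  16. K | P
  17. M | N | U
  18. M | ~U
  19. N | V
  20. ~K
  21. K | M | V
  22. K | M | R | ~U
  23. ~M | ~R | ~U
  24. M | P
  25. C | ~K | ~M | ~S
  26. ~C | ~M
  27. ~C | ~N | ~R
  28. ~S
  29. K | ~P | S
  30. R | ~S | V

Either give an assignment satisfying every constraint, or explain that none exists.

Unsatisfiable — no assignment works.

Case S = True:
  Clause (~S) is falsified — contradiction.
Case S = False:
  (R | S) forces R = True.
  Clause (~R) is falsified — contradiction.
Both cases fail, so the formula is unsatisfiable.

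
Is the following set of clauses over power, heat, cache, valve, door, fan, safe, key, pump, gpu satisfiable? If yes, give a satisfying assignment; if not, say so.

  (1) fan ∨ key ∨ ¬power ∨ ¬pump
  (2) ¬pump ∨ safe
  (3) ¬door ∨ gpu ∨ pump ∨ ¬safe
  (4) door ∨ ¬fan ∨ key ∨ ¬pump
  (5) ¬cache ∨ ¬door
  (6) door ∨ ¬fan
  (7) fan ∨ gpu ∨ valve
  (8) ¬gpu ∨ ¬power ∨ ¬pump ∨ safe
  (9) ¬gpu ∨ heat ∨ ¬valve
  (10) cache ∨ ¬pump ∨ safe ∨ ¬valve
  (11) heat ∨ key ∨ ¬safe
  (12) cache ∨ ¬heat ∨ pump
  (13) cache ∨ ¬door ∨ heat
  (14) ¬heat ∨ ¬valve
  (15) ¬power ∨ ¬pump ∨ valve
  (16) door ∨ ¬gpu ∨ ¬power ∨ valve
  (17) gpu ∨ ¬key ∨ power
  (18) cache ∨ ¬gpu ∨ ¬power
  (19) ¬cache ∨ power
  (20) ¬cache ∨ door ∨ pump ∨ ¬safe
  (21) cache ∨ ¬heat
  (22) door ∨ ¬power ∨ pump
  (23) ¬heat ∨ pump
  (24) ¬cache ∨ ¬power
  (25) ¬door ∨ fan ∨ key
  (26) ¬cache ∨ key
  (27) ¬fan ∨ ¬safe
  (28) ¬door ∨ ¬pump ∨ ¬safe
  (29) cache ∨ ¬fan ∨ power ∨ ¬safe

power = False, heat = False, cache = False, valve = False, door = False, fan = False, safe = True, key = True, pump = False, gpu = True

Set power = False.
  then (¬cache ∨ power) forces cache = False.
  then (cache ∨ ¬heat) forces heat = False.
  then (cache ∨ ¬door ∨ heat) forces door = False.
  then (door ∨ ¬fan) forces fan = False.
Set valve = False.
  then (fan ∨ gpu ∨ valve) forces gpu = True.
Set safe = True.
  then (heat ∨ key ∨ ¬safe) forces key = True.
Set pump = False.
All clauses satisfied.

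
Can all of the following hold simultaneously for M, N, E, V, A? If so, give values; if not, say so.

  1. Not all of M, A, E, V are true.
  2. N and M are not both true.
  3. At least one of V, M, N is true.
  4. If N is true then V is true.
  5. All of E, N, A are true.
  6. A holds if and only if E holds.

M=F, N=T, E=T, V=T, A=T

  (1) {M, A, E, V}: 3/4 true — not all ✓
  (2) N=T, M=F — not both ✓
  (3) {V, M, N}: 2 true — at least one ✓
  (4) N=T ⇒ V: T ✓
  (5) {E, N, A}: all 3 true ✓
  (6) A=T, E=T — same ✓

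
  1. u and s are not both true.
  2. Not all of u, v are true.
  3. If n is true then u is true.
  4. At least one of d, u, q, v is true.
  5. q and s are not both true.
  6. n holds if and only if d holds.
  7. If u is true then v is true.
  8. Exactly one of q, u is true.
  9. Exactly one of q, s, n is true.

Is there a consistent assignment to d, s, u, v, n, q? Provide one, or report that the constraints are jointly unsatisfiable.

d: False; s: False; u: False; v: False; n: False; q: True

  (1) u=F, s=F — not both ✓
  (2) {u, v}: 0/2 true — not all ✓
  (3) n=F ⇒ u: vacuous ✓
  (4) {d, u, q, v}: 1 true — at least one ✓
  (5) q=T, s=F — not both ✓
  (6) n=F, d=F — same ✓
  (7) u=F ⇒ v: vacuous ✓
  (8) {q, u}: 1 true — exactly one ✓
  (9) {q, s, n}: 1 true — exactly one ✓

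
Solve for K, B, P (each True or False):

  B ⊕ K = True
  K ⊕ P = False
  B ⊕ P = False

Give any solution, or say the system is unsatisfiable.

The formula is unsatisfiable.

Adding constraints 1, 2, 3 mod 2: every variable appears an even number of times on the left, so the left side is 0.
But the right sides sum to 1 (mod 2). 0 ≠ 1 — the system is inconsistent.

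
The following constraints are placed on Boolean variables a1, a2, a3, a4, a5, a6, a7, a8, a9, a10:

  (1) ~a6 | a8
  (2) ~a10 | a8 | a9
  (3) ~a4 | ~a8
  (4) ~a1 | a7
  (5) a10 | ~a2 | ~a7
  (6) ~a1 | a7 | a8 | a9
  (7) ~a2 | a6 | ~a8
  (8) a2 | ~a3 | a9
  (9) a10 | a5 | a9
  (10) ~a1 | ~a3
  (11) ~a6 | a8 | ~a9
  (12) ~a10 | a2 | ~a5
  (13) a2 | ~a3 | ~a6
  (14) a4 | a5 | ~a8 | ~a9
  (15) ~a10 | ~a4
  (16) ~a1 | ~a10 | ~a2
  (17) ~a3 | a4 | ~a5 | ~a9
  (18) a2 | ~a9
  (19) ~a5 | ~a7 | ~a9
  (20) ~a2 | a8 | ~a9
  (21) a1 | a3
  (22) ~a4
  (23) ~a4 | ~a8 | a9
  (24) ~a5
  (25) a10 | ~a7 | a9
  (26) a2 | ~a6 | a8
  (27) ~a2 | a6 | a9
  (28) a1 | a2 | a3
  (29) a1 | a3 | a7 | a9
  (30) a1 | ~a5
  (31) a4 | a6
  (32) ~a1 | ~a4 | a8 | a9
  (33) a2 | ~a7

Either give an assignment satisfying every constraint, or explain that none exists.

Unit clause (~a4) forces a4 = False.
Unit clause (~a5) forces a5 = False.
In (a4 | a6) only a6 is left, so a6 = True.
In (~a6 | a8) only a8 is left, so a8 = True.
In (a4 | a5 | ~a8 | ~a9) only ~a9 is left, so a9 = False.
In (a10 | a5 | a9) only a10 is left, so a10 = True.
Set a1 = False.
  then (a1 | a3) forces a3 = True.
  then (a2 | ~a3 | a9) forces a2 = True.
Set a7 = True.
All clauses satisfied.

a1 = False, a2 = True, a3 = True, a4 = False, a5 = False, a6 = True, a7 = True, a8 = True, a9 = False, a10 = True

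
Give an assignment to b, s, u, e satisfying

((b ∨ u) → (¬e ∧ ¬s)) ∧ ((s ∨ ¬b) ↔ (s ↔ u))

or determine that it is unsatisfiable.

b: False, s: False, u: False, e: True

  (b ∨ u) → (¬e ∧ ¬s) = True
    b ∨ u = False
    ¬e ∧ ¬s = False
      ¬e = False
      ¬s = True
  (s ∨ ¬b) ↔ (s ↔ u) = True
    s ∨ ¬b = True
      ¬b = True
    s ↔ u = True
Both conjuncts True, so the formula holds.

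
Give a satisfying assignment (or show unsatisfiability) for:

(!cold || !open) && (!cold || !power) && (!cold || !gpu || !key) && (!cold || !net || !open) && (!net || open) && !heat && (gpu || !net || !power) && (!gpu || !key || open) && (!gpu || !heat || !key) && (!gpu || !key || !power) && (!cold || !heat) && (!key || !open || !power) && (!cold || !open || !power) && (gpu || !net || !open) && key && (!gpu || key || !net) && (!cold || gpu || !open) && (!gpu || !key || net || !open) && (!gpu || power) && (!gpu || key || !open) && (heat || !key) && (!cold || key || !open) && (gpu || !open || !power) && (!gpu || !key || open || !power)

No satisfying assignment exists.

Case key = True:
  (!heat) forces heat = False.
  Clause (heat || !key) is falsified — contradiction.
Case key = False:
  Clause (key) is falsified — contradiction.
Both cases fail, so the formula is unsatisfiable.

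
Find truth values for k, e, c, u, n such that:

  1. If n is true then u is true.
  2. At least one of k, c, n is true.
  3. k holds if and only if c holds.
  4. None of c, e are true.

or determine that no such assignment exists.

k=F, e=F, c=F, u=T, n=T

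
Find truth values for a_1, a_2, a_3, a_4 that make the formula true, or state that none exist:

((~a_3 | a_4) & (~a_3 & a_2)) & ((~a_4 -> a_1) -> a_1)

a_1 = True; a_2 = True; a_3 = False; a_4 = True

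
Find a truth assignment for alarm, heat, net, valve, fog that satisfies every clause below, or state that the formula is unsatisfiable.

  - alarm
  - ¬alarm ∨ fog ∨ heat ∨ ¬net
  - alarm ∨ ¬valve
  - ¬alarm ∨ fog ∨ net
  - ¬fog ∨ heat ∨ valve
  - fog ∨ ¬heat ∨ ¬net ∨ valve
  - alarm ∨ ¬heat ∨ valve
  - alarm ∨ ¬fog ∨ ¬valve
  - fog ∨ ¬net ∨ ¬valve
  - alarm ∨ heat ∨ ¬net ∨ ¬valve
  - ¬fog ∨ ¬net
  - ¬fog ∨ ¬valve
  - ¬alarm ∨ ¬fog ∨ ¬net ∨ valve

alarm = True; heat = True; net = False; valve = False; fog = True

Unit clause (alarm) forces alarm = True.
Set heat = True.
Set net = False.
  then (¬alarm ∨ fog ∨ net) forces fog = True.
  then (¬fog ∨ ¬valve) forces valve = False.
All clauses satisfied.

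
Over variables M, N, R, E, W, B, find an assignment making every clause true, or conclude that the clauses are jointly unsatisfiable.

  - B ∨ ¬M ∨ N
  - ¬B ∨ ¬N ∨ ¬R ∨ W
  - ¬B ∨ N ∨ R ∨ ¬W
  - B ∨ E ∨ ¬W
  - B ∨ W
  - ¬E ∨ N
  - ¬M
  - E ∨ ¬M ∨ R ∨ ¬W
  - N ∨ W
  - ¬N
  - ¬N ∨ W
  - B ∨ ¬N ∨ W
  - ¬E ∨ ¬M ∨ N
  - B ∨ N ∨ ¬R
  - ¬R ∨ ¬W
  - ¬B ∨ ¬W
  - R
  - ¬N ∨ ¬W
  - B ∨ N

The formula is unsatisfiable.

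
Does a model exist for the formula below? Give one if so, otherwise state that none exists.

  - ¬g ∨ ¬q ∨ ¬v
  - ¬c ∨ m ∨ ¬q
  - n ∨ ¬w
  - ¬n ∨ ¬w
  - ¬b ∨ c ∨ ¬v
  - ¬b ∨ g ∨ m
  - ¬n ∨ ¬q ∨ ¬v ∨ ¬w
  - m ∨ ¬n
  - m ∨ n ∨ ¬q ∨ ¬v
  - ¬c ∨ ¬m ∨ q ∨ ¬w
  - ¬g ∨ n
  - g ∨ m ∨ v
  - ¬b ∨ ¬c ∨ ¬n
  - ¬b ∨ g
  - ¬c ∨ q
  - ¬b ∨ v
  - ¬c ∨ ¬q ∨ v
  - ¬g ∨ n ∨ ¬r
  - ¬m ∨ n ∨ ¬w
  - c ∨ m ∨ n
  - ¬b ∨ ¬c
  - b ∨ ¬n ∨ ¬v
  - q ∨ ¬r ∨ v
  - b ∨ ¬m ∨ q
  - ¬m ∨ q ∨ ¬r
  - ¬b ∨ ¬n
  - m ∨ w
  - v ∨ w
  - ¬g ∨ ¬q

n: False; r: True; b: False; q: True; c: False; w: False; m: True; g: False; v: True

Try n = True:
  (¬n ∨ ¬w) forces w = False.
  (m ∨ ¬n) forces m = True.
  (¬b ∨ ¬n) forces b = False.
  (b ∨ ¬n ∨ ¬v) forces v = False.
  clause (v ∨ w) is falsified — backtrack.
So n = False.
  then (n ∨ ¬w) forces w = False.
  then (¬g ∨ n) forces g = False.
  then (¬b ∨ g) forces b = False.
  then (m ∨ w) forces m = True.
  then (v ∨ w) forces v = True.
  then (b ∨ ¬m ∨ q) forces q = True.
Set r = True.
Set c = False.
All clauses satisfied.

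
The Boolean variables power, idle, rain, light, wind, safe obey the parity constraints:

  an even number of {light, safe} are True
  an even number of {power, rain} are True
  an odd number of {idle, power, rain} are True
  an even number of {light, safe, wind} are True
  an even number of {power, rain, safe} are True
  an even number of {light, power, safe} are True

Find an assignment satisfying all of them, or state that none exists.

power=F; idle=T; rain=F; light=F; wind=F; safe=F

{light, safe}: 0 true → even ✓
{power, rain}: 0 true → even ✓
{idle, power, rain}: 1 true → odd ✓
{light, safe, wind}: 0 true → even ✓
{power, rain, safe}: 0 true → even ✓
{light, power, safe}: 0 true → even ✓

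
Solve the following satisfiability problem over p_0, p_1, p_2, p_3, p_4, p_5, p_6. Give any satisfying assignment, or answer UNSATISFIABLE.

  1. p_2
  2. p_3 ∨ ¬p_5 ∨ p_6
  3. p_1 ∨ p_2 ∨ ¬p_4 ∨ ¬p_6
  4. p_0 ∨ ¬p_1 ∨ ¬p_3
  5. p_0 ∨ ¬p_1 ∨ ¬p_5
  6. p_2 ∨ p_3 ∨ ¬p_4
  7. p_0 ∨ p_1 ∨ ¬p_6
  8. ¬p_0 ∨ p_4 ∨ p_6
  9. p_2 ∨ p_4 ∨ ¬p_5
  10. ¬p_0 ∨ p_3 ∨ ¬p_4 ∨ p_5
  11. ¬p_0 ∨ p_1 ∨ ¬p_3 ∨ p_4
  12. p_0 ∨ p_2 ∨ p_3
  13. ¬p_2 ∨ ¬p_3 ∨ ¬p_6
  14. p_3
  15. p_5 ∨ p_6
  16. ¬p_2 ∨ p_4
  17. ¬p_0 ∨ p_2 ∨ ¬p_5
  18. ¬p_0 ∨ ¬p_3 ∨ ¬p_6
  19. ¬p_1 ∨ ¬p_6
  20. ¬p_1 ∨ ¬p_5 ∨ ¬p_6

p_0 = False, p_1 = False, p_2 = True, p_3 = True, p_4 = True, p_5 = True, p_6 = False

Unit clause (p_2) forces p_2 = True.
Unit clause (p_3) forces p_3 = True.
In (¬p_2 ∨ p_4) only p_4 is left, so p_4 = True.
In (¬p_2 ∨ ¬p_3 ∨ ¬p_6) only ¬p_6 is left, so p_6 = False.
In (p_5 ∨ p_6) only p_5 is left, so p_5 = True.
Set p_0 = False.
  then (p_0 ∨ ¬p_1 ∨ ¬p_3) forces p_1 = False.
All clauses satisfied.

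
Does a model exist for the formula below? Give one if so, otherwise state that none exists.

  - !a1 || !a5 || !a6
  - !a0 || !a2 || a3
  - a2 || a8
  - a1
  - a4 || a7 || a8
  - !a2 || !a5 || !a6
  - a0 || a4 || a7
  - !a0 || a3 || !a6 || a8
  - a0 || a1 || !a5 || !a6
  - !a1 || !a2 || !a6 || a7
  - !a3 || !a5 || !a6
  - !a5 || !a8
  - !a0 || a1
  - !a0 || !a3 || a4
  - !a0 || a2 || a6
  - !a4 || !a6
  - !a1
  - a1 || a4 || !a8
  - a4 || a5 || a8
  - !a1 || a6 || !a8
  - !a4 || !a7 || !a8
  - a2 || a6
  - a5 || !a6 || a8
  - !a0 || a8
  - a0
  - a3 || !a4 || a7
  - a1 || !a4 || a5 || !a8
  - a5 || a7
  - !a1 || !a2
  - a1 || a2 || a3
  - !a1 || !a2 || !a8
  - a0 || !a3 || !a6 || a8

The formula is unsatisfiable.

Case a1 = True:
  Clause (!a1) is falsified — contradiction.
Case a1 = False:
  Clause (a1) is falsified — contradiction.
Both cases fail, so the formula is unsatisfiable.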